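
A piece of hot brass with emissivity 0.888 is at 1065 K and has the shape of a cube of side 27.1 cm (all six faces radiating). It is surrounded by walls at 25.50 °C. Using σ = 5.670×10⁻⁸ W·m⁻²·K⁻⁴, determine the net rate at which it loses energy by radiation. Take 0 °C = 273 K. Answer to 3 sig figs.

Net loss ≈ 2.84×10⁴ W

Surroundings: T = 25.50 °C + 273 = 298.50 K.
Area A = 6s² = 6×(0.271 m)² = 0.440646 m².
Net radiated power P_net = εσA(T⁴ − T₀⁴) = 0.888×5.670×10⁻⁸×0.440646×(1065⁴ − 298.50⁴).
T⁴ − T₀⁴ = 1.28647×10¹² − 7.93921×10⁹ = 1.27853×10¹² K⁴, so P_net = 2.84×10⁴ W.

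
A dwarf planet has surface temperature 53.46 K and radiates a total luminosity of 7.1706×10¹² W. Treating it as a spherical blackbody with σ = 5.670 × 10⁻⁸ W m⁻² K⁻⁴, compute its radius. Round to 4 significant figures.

L = 4πR²σT⁴ ⇒ R = √(L/(4πσT⁴)).
σT⁴ = 0.463126 W/m², so R = √(7.1706×10¹²/(4π×0.463126)) = 1.110×10⁶ m.

R ≈ 1.110×10⁶ m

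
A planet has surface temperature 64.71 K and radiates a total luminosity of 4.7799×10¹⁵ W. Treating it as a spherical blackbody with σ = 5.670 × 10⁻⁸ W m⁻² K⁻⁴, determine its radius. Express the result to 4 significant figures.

R ≈ 1.956×10⁷ m

L = 4πR²σT⁴ ⇒ R = √(L/(4πσT⁴)).
σT⁴ = 0.994188 W/m², so R = √(4.7799×10¹⁵/(4π×0.994188)) = 1.956×10⁷ m.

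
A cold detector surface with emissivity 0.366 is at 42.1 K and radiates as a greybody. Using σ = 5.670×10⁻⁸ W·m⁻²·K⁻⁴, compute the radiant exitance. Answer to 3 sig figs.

Stefan–Boltzmann: I = εσT⁴ = 0.366 × 5.670×10⁻⁸ × (42.1)⁴ = 0.0652 W/m².

I ≈ 0.0652 W/m²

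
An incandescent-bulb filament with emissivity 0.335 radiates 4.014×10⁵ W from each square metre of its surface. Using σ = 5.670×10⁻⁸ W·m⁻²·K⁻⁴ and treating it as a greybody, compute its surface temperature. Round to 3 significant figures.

T ≈ 2.14×10³ K

I = εσT⁴, so T = (I/εσ)^(1/4) = (4.014×10⁵/(0.335×5.670×10⁻⁸))^(1/4) = 2.14×10³ K.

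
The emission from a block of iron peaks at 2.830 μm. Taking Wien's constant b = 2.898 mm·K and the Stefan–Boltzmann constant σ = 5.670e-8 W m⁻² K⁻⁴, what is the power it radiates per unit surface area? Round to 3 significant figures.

Wien's law: T = b/λ_max = 2.898×10⁻³/2.830×10⁻⁶ = 1024.03 K.
Then I = σT⁴ = 5.670×10⁻⁸×(1024.03)⁴ = 6.23×10⁴ W/m².

I ≈ 6.23×10⁴ W/m²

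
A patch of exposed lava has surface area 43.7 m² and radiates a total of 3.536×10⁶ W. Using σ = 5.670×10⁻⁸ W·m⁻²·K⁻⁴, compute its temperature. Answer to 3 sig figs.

T ≈ 1.09×10³ K

Area A = 43.7 m².
P = σAT⁴ ⇒ T = (P/(σA))^(1/4) = (3.536×10⁶/(5.670×10⁻⁸×43.7))^(1/4) = 1.09×10³ K.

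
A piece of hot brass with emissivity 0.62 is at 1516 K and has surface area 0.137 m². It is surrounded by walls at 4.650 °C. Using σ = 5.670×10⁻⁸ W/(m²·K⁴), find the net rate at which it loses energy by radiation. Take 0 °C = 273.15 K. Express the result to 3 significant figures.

Surroundings: T = 4.650 °C + 273.15 = 277.800 K.
Area A = 0.137 m².
Net radiated power P_net = εσA(T⁴ − T₀⁴) = 0.62×5.670×10⁻⁸×0.137×(1516⁴ − 277.800⁴).
T⁴ − T₀⁴ = 5.28198×10¹² − 5.95565×10⁹ = 5.27602×10¹² K⁴, so P_net = 2.54×10⁴ W.

Net loss ≈ 2.54×10⁴ W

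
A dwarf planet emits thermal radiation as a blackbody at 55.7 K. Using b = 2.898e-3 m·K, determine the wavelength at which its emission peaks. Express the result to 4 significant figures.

Wien's displacement law: λ_max = b/T = (2.898×10⁻³ m·K)/(55.7 K) = 5.2029×10⁻⁵ m.
That is 52.03 μm, in the infrared range.

λ_max ≈ 52.03 μm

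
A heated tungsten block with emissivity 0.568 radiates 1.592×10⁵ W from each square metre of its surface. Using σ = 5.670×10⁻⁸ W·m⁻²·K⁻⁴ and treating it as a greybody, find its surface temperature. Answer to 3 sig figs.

I = εσT⁴, so T = (I/εσ)^(1/4) = (1.592×10⁵/(0.568×5.670×10⁻⁸))^(1/4) = 1.49×10³ K.

T ≈ 1.49×10³ K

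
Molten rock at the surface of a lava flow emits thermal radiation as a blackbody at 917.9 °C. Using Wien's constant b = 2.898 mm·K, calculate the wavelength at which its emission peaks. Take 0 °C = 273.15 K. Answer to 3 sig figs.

T = 917.9 °C + 273.15 = 1191.05 K.
Wien's displacement law: λ_max = b/T = (2.898×10⁻³ m·K)/(1191.05 K) = 2.433×10⁻⁶ m.
That is 2.43 μm, in the infrared range.

λ_max ≈ 2.43 μm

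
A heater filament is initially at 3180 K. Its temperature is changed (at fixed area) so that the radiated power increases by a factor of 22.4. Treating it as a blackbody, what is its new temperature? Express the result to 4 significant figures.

P ∝ T⁴, so T₂/T₁ = (P₂/P₁)^(1/4) = (22.4)^(1/4) = 2.17551.
T₂ = 3180 × 2.17551 = 6918 K.

T₂ ≈ 6918 K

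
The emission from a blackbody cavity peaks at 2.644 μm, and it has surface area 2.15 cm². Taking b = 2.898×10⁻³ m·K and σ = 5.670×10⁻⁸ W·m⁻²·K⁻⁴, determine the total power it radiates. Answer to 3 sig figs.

P ≈ 17.6 W

Wien's law: T = b/λ_max = 2.898×10⁻³/2.644×10⁻⁶ = 1096.07 K.
Area A = 2.15 cm² = 2.15×10⁻⁴ m².
Then P = σAT⁴ = 5.670×10⁻⁸×2.15×10⁻⁴×(1096.07)⁴ = 17.6 W.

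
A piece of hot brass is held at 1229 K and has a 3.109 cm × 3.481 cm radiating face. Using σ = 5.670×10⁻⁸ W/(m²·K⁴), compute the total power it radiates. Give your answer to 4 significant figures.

Area A = 0.03109 × 0.03481 = 1.08224×10⁻³ m².
P = σAT⁴ = 5.670×10⁻⁸ × 1.08224×10⁻³ × (1229)⁴ = 140.0 W.

P ≈ 140.0 W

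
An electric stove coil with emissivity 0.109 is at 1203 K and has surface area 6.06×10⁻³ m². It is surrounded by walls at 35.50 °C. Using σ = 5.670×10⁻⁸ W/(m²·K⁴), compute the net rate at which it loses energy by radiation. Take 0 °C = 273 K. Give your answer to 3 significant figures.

Net loss ≈ 78.1 W

Surroundings: T = 35.50 °C + 273 = 308.50 K.
Area A = 6.06×10⁻³ m².
Net radiated power P_net = εσA(T⁴ − T₀⁴) = 0.109×5.670×10⁻⁸×6.06×10⁻³×(1203⁴ − 308.50⁴).
T⁴ − T₀⁴ = 2.09441×10¹² − 9.05776×10⁹ = 2.08535×10¹² K⁴, so P_net = 78.1 W.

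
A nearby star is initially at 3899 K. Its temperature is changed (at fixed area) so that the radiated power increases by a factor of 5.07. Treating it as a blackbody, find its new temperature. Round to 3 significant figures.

T₂ ≈ 5.85×10³ K

P ∝ T⁴, so T₂/T₁ = (P₂/P₁)^(1/4) = (5.07)^(1/4) = 1.50056.
T₂ = 3899 × 1.50056 = 5.85×10³ K.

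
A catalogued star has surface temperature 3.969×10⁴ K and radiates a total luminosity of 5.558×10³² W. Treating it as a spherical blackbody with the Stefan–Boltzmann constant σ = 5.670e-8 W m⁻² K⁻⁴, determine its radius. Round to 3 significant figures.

R ≈ 1.77×10¹⁰ m

L = 4πR²σT⁴ ⇒ R = √(L/(4πσT⁴)).
σT⁴ = 1.40704×10¹¹ W/m², so R = √(5.558×10³²/(4π×1.40704×10¹¹)) = 1.77×10¹⁰ m.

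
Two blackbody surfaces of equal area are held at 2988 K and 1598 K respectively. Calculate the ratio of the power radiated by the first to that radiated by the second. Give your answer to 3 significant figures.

P₁/P₂ ≈ 12.2

With equal areas, P₁/P₂ = (T₁/T₂)⁴ = (2988/1598)⁴ = 12.2.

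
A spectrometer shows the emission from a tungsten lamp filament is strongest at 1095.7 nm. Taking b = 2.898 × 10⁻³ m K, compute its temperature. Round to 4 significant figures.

Wien's law gives T = b/λ_max = (2.898×10⁻³ m·K)/(1.0957×10⁻⁶ m) = 2645 K.

T ≈ 2645 K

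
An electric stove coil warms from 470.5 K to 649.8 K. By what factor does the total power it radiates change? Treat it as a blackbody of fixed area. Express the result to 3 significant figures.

P ∝ T⁴, so P₂/P₁ = (T₂/T₁)⁴ = (649.8/470.5)⁴ = (1.38108)⁴ = 3.64.

P₂/P₁ ≈ 3.64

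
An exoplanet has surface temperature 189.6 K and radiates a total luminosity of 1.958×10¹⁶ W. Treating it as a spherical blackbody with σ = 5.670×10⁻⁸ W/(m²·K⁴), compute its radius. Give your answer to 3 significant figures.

L = 4πR²σT⁴ ⇒ R = √(L/(4πσT⁴)).
σT⁴ = 73.2717 W/m², so R = √(1.958×10¹⁶/(4π×73.2717)) = 4.61×10⁶ m.

R ≈ 4.61×10⁶ m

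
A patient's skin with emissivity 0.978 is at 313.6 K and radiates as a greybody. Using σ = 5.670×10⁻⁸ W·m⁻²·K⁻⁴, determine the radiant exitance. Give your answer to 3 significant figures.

Stefan–Boltzmann: I = εσT⁴ = 0.978 × 5.670×10⁻⁸ × (313.6)⁴ = 536 W/m².

I ≈ 536 W/m²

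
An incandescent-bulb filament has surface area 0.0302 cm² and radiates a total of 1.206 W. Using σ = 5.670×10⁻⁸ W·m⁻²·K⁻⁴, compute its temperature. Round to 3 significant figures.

T ≈ 1.63×10³ K

Area A = 0.0302 cm² = 3.02×10⁻⁶ m².
P = σAT⁴ ⇒ T = (P/(σA))^(1/4) = (1.206/(5.670×10⁻⁸×3.02×10⁻⁶))^(1/4) = 1.63×10³ K.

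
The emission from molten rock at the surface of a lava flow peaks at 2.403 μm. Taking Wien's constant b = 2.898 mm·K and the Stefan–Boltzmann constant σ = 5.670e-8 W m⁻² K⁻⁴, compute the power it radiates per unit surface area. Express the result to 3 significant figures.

I ≈ 1.20×10⁵ W/m²

Wien's law: T = b/λ_max = 2.898×10⁻³/2.403×10⁻⁶ = 1205.99 K.
Then I = σT⁴ = 5.670×10⁻⁸×(1205.99)⁴ = 1.20×10⁵ W/m².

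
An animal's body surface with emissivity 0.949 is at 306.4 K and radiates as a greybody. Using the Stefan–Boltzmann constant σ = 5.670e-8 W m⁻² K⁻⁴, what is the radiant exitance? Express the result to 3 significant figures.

I ≈ 474 W/m²

Stefan–Boltzmann: I = εσT⁴ = 0.949 × 5.670×10⁻⁸ × (306.4)⁴ = 474 W/m².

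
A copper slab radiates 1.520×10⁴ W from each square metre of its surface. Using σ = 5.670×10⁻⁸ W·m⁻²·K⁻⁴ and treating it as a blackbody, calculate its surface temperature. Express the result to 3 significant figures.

I = σT⁴, so T = (I/σ)^(1/4) = (1.520×10⁴/(5.670×10⁻⁸))^(1/4) = 720 K.

T ≈ 720 K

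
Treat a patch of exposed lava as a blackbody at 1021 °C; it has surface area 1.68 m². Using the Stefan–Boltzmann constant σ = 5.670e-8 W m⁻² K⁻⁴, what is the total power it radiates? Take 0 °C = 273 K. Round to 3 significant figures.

P ≈ 2.67×10⁵ W

T = 1021 °C + 273 = 1294 K.
Area A = 1.68 m².
P = σAT⁴ = 5.670×10⁻⁸ × 1.68 × (1294)⁴ = 2.67×10⁵ W.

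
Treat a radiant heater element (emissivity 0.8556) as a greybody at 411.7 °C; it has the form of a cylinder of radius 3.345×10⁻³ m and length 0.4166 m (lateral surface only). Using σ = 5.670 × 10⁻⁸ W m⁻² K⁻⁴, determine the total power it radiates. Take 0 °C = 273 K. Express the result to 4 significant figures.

T = 411.7 °C + 273 = 684.7 K.
Lateral area A = 2πrL = 2π×3.345×10⁻³×0.4166 = 8.75579×10⁻³ m².
P = εσAT⁴ = 0.8556 × 5.670×10⁻⁸ × 8.75579×10⁻³ × (684.7)⁴ = 93.36 W.

P ≈ 93.36 W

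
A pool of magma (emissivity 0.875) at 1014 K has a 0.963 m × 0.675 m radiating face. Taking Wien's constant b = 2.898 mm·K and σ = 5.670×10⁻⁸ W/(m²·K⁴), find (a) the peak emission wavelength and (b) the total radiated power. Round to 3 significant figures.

λ_max ≈ 2.86 μm; P ≈ 3.41×10⁴ W

(a) λ_max = b/T = 2.898×10⁻³/1014 = 2.858×10⁻⁶ m = 2.86 μm.
Area A = 0.963 × 0.675 = 0.650025 m².
(b) P = εσAT⁴ = 0.875×5.670×10⁻⁸×0.650025×(1014)⁴ = 3.41×10⁴ W.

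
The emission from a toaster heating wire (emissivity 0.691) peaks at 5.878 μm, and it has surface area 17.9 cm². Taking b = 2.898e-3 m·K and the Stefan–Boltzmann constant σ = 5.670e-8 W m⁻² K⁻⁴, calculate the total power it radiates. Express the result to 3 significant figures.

P ≈ 4.14 W

Wien's law: T = b/λ_max = 2.898×10⁻³/5.878×10⁻⁶ = 493.025 K.
Area A = 17.9 cm² = 1.79×10⁻³ m².
Then P = εσAT⁴ = 0.691×5.670×10⁻⁸×1.79×10⁻³×(493.025)⁴ = 4.14 W.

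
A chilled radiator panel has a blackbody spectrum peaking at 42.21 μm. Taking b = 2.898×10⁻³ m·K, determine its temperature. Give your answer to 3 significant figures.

Wien's law gives T = b/λ_max = (2.898×10⁻³ m·K)/(4.221×10⁻⁵ m) = 68.7 K.

T ≈ 68.7 K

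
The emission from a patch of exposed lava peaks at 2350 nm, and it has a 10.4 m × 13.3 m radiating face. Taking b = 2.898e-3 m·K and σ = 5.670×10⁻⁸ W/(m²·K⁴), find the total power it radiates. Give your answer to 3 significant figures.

Wien's law: T = b/λ_max = 2.898×10⁻³/2.350×10⁻⁶ = 1233.19 K.
Area A = 10.4 × 13.3 = 138.32 m².
Then P = σAT⁴ = 5.670×10⁻⁸×138.32×(1233.19)⁴ = 1.81×10⁷ W.

P ≈ 1.81×10⁷ W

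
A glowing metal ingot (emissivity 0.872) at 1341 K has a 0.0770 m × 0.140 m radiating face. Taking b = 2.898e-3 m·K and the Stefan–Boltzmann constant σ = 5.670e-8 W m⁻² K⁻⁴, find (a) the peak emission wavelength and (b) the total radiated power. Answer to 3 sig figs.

λ_max ≈ 2.16×10³ nm; P ≈ 1.72×10³ W

(a) λ_max = b/T = 2.898×10⁻³/1341 = 2.161×10⁻⁶ m = 2.16×10³ nm.
Area A = 0.0770 × 0.140 = 0.01078 m².
(b) P = εσAT⁴ = 0.872×5.670×10⁻⁸×0.01078×(1341)⁴ = 1.72×10³ W.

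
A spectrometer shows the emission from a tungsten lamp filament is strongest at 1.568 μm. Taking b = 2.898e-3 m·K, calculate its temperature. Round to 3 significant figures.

Wien's law gives T = b/λ_max = (2.898×10⁻³ m·K)/(1.568×10⁻⁶ m) = 1.85×10³ K.

T ≈ 1.85×10³ K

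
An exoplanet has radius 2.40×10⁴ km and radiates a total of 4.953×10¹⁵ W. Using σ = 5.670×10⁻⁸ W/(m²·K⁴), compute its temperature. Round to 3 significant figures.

Surface area A = 4πR² = 4π(2.40×10⁷ m)² = 7.23823×10¹⁵ m².
P = σAT⁴ ⇒ T = (P/(σA))^(1/4) = (4.953×10¹⁵/(5.670×10⁻⁸×7.23823×10¹⁵))^(1/4) = 58.9 K.

T ≈ 58.9 K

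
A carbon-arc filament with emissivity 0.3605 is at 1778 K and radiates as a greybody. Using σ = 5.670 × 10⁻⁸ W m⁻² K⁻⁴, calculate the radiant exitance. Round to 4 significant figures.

Stefan–Boltzmann: I = εσT⁴ = 0.3605 × 5.670×10⁻⁸ × (1778)⁴ = 2.043×10⁵ W/m².

I ≈ 2.043×10⁵ W/m²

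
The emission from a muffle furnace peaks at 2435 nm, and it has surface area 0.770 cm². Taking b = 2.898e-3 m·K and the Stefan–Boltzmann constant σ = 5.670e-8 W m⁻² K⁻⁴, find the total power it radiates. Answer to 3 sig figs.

Wien's law: T = b/λ_max = 2.898×10⁻³/2.435×10⁻⁶ = 1190.14 K.
Area A = 0.770 cm² = 7.70×10⁻⁵ m².
Then P = σAT⁴ = 5.670×10⁻⁸×7.70×10⁻⁵×(1190.14)⁴ = 8.76 W.

P ≈ 8.76 W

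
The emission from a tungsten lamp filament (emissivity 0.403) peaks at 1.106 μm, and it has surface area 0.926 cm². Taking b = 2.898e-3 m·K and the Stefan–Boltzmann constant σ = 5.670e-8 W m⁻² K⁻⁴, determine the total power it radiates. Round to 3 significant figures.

Wien's law: T = b/λ_max = 2.898×10⁻³/1.106×10⁻⁶ = 2620.25 K.
Area A = 0.926 cm² = 9.26×10⁻⁵ m².
Then P = εσAT⁴ = 0.403×5.670×10⁻⁸×9.26×10⁻⁵×(2620.25)⁴ = 99.7 W.

P ≈ 99.7 W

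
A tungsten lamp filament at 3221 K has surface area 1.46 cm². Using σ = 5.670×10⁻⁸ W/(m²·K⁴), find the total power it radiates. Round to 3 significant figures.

P ≈ 891 W

Area A = 1.46 cm² = 1.46×10⁻⁴ m².
P = σAT⁴ = 5.670×10⁻⁸ × 1.46×10⁻⁴ × (3221)⁴ = 891 W.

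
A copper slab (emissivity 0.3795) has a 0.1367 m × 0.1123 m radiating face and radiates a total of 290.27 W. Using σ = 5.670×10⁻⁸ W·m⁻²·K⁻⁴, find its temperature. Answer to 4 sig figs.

T ≈ 968.2 K

Area A = 0.1367 × 0.1123 = 0.0153514 m².
P = εσAT⁴ ⇒ T = (P/(εσA))^(1/4) = (290.27/(0.3795×5.670×10⁻⁸×0.0153514))^(1/4) = 968.2 K.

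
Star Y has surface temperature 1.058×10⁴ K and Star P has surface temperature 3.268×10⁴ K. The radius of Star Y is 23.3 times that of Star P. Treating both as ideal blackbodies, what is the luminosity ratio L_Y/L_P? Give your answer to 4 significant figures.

L ∝ R²T⁴, so L_Y/L_P = (R_Y/R_P)²(T_Y/T_P)⁴ = (23.3)² × (1.058×10⁴/3.268×10⁴)⁴ = 542.89 × 0.0109854 = 5.964.

L_Y/L_P ≈ 5.964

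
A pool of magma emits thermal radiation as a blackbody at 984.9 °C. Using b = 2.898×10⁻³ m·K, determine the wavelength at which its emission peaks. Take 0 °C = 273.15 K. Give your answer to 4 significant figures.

λ_max ≈ 2.304 μm

T = 984.9 °C + 273.15 = 1258.05 K.
Wien's displacement law: λ_max = b/T = (2.898×10⁻³ m·K)/(1258.05 K) = 2.3036×10⁻⁶ m.
That is 2.304 μm, in the infrared range.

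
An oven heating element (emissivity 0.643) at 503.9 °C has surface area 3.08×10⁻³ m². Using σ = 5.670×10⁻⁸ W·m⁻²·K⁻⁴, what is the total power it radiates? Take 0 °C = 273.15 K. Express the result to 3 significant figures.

T = 503.9 °C + 273.15 = 777.05 K.
Area A = 3.08×10⁻³ m².
P = εσAT⁴ = 0.643 × 5.670×10⁻⁸ × 3.08×10⁻³ × (777.05)⁴ = 40.9 W.

P ≈ 40.9 W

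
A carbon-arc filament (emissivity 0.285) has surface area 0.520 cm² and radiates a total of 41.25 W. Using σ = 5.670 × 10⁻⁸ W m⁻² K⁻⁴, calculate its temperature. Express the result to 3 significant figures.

T ≈ 2.65×10³ K

Area A = 0.520 cm² = 5.20×10⁻⁵ m².
P = εσAT⁴ ⇒ T = (P/(εσA))^(1/4) = (41.25/(0.285×5.670×10⁻⁸×5.20×10⁻⁵))^(1/4) = 2.65×10³ K.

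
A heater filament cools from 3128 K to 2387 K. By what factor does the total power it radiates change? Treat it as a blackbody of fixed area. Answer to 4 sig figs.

P ∝ T⁴, so P₂/P₁ = (T₂/T₁)⁴ = (2387/3128)⁴ = (0.763107)⁴ = 0.3391.

P₂/P₁ ≈ 0.3391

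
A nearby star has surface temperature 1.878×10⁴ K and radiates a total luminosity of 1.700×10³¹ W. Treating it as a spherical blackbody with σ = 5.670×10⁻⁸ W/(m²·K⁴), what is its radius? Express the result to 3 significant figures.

L = 4πR²σT⁴ ⇒ R = √(L/(4πσT⁴)).
σT⁴ = 7.05286×10⁹ W/m², so R = √(1.700×10³¹/(4π×7.05286×10⁹)) = 1.38×10¹⁰ m.

R ≈ 1.38×10¹⁰ m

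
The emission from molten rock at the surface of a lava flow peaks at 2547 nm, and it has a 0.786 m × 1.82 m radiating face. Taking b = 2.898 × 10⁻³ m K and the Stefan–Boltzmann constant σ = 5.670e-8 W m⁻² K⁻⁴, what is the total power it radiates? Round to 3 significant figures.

Wien's law: T = b/λ_max = 2.898×10⁻³/2.547×10⁻⁶ = 1137.81 K.
Area A = 0.786 × 1.82 = 1.43052 m².
Then P = σAT⁴ = 5.670×10⁻⁸×1.43052×(1137.81)⁴ = 1.36×10⁵ W.

P ≈ 1.36×10⁵ W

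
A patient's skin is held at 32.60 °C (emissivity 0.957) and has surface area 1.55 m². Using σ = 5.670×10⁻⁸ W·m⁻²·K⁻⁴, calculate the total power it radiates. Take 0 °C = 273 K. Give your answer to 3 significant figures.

P ≈ 734 W

T = 32.60 °C + 273 = 305.60 K.
Area A = 1.55 m².
P = εσAT⁴ = 0.957 × 5.670×10⁻⁸ × 1.55 × (305.60)⁴ = 734 W.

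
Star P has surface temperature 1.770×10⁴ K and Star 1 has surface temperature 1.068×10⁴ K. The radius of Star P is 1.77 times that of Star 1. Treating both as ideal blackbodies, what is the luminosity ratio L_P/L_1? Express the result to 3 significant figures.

L_P/L_1 ≈ 23.6

L ∝ R²T⁴, so L_P/L_1 = (R_P/R_1)²(T_P/T_1)⁴ = (1.77)² × (1.770×10⁴/1.068×10⁴)⁴ = 3.1329 × 7.54411 = 23.6.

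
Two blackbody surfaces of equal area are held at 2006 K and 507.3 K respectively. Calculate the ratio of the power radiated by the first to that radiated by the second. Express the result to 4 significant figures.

P₁/P₂ ≈ 244.5

With equal areas, P₁/P₂ = (T₁/T₂)⁴ = (2006/507.3)⁴ = 244.5.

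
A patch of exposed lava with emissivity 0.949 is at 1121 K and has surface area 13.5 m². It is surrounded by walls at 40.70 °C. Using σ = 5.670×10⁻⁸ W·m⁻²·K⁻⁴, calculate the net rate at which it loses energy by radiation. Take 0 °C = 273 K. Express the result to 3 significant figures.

Net loss ≈ 1.14×10⁶ W

Surroundings: T = 40.70 °C + 273 = 313.70 K.
Area A = 13.5 m².
Net radiated power P_net = εσA(T⁴ − T₀⁴) = 0.949×5.670×10⁻⁸×13.5×(1121⁴ − 313.70⁴).
T⁴ − T₀⁴ = 1.57915×10¹² − 9.68407×10⁹ = 1.56947×10¹² K⁴, so P_net = 1.14×10⁶ W.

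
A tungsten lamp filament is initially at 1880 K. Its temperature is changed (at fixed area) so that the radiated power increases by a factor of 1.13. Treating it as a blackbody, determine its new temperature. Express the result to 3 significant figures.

T₂ ≈ 1.94×10³ K

P ∝ T⁴, so T₂/T₁ = (P₂/P₁)^(1/4) = (1.13)^(1/4) = 1.03103.
T₂ = 1880 × 1.03103 = 1.94×10³ K.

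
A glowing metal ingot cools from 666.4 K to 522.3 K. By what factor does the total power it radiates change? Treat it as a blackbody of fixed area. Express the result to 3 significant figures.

P ∝ T⁴, so P₂/P₁ = (T₂/T₁)⁴ = (522.3/666.4)⁴ = (0.783764)⁴ = 0.377.

P₂/P₁ ≈ 0.377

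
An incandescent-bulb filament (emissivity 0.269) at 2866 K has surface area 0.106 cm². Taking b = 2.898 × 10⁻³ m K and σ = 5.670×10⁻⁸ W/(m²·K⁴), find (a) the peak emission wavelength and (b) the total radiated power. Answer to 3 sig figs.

λ_max ≈ 1.01 μm; P ≈ 10.9 W

(a) λ_max = b/T = 2.898×10⁻³/2866 = 1.011×10⁻⁶ m = 1.01 μm.
Area A = 0.106 cm² = 1.06×10⁻⁵ m².
(b) P = εσAT⁴ = 0.269×5.670×10⁻⁸×1.06×10⁻⁵×(2866)⁴ = 10.9 W.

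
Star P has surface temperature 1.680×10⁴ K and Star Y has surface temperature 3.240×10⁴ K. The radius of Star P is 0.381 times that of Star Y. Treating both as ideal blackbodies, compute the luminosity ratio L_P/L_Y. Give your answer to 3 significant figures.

L_P/L_Y ≈ 0.0105

L ∝ R²T⁴, so L_P/L_Y = (R_P/R_Y)²(T_P/T_Y)⁴ = (0.381)² × (1.680×10⁴/3.240×10⁴)⁴ = 0.145161 × 0.0722865 = 0.0105.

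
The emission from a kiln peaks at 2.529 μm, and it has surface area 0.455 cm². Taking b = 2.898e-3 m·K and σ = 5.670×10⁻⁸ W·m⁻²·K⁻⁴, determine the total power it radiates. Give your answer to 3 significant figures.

P ≈ 4.45 W

Wien's law: T = b/λ_max = 2.898×10⁻³/2.529×10⁻⁶ = 1145.91 K.
Area A = 0.455 cm² = 4.55×10⁻⁵ m².
Then P = σAT⁴ = 5.670×10⁻⁸×4.55×10⁻⁵×(1145.91)⁴ = 4.45 W.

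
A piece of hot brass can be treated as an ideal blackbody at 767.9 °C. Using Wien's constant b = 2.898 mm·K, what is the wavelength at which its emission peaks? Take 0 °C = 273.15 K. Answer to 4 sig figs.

λ_max ≈ 2.784 μm

T = 767.9 °C + 273.15 = 1041.05 K.
Wien's displacement law: λ_max = b/T = (2.898×10⁻³ m·K)/(1041.05 K) = 2.7837×10⁻⁶ m.
That is 2.784 μm, in the infrared range.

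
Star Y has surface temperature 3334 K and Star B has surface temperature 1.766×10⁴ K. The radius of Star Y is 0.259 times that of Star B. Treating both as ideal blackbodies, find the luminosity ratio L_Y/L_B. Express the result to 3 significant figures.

L ∝ R²T⁴, so L_Y/L_B = (R_Y/R_B)²(T_Y/T_B)⁴ = (0.259)² × (3334/1.766×10⁴)⁴ = 0.067081 × 1.27028×10⁻³ = 8.52×10⁻⁵.

L_Y/L_B ≈ 8.52×10⁻⁵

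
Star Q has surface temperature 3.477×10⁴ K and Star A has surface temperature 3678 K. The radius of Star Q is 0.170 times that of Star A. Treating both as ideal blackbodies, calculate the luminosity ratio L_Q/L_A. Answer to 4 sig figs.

L_Q/L_A ≈ 230.8

L ∝ R²T⁴, so L_Q/L_A = (R_Q/R_A)²(T_Q/T_A)⁴ = (0.170)² × (3.477×10⁴/3678)⁴ = 0.0289 × 7986.78 = 230.8.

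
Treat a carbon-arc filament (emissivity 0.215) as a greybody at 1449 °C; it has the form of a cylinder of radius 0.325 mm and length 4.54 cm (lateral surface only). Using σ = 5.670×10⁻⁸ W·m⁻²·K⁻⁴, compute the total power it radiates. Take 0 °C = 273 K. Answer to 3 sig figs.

T = 1449 °C + 273 = 1722 K.
Lateral area A = 2πrL = 2π×3.25×10⁻⁴×0.0454 = 9.27084×10⁻⁵ m².
P = εσAT⁴ = 0.215 × 5.670×10⁻⁸ × 9.27084×10⁻⁵ × (1722)⁴ = 9.94 W.

P ≈ 9.94 W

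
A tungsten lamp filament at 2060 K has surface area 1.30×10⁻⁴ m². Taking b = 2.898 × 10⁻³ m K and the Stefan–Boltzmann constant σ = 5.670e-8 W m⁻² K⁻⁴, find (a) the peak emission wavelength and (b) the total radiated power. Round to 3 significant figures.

λ_max ≈ 1.41 μm; P ≈ 133 W

(a) λ_max = b/T = 2.898×10⁻³/2060 = 1.407×10⁻⁶ m = 1.41 μm.
Area A = 1.30×10⁻⁴ m².
(b) P = σAT⁴ = 5.670×10⁻⁸×1.30×10⁻⁴×(2060)⁴ = 133 W.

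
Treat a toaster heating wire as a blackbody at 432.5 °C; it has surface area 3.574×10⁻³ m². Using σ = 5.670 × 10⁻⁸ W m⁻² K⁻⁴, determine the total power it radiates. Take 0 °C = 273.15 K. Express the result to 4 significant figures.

T = 432.5 °C + 273.15 = 705.65 K.
Area A = 3.574×10⁻³ m².
P = σAT⁴ = 5.670×10⁻⁸ × 3.574×10⁻³ × (705.65)⁴ = 50.25 W.

P ≈ 50.25 W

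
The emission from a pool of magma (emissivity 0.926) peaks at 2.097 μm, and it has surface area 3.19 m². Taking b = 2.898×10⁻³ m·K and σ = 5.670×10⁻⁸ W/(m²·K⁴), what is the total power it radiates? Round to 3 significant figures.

P ≈ 6.11×10⁵ W

Wien's law: T = b/λ_max = 2.898×10⁻³/2.097×10⁻⁶ = 1381.97 K.
Area A = 3.19 m².
Then P = εσAT⁴ = 0.926×5.670×10⁻⁸×3.19×(1381.97)⁴ = 6.11×10⁵ W.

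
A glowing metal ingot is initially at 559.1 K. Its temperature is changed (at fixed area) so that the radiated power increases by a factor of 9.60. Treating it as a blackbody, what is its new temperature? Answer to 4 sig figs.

P ∝ T⁴, so T₂/T₁ = (P₂/P₁)^(1/4) = (9.60)^(1/4) = 1.76022.
T₂ = 559.1 × 1.76022 = 984.1 K.

T₂ ≈ 984.1 K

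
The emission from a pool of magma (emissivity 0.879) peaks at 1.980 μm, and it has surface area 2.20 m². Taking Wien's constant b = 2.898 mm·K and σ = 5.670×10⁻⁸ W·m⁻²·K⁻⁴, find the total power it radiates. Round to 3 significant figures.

P ≈ 5.03×10⁵ W

Wien's law: T = b/λ_max = 2.898×10⁻³/1.980×10⁻⁶ = 1463.64 K.
Area A = 2.20 m².
Then P = εσAT⁴ = 0.879×5.670×10⁻⁸×2.20×(1463.64)⁴ = 5.03×10⁵ W.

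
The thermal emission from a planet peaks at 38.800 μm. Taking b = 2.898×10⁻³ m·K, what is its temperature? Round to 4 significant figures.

Wien's law gives T = b/λ_max = (2.898×10⁻³ m·K)/(3.8800×10⁻⁵ m) = 74.69 K.

T ≈ 74.69 K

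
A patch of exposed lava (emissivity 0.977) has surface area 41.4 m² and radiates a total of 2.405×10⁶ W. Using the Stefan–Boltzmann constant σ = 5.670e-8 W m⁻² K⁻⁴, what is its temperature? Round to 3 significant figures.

T ≈ 1.01×10³ K

Area A = 41.4 m².
P = εσAT⁴ ⇒ T = (P/(εσA))^(1/4) = (2.405×10⁶/(0.977×5.670×10⁻⁸×41.4))^(1/4) = 1.01×10³ K.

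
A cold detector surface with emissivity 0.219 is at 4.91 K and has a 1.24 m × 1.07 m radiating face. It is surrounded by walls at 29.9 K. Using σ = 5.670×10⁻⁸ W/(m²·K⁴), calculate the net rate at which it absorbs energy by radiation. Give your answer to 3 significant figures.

Net gain ≈ 0.0132 W

Area A = 1.24 × 1.07 = 1.3268 m².
Net radiated power P_net = εσA(T⁴ − T₀⁴) = 0.219×5.670×10⁻⁸×1.3268×(4.91⁴ − 29.9⁴).
T⁴ − T₀⁴ = 581.200 − 7.99254×10⁵ = -7.98673×10⁵ K⁴, so P_net = -0.0132 W — negative, meaning a net gain of 0.0132 W.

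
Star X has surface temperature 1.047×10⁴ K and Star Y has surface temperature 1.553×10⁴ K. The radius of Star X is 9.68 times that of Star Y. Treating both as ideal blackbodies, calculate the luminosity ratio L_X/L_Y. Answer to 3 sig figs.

L_X/L_Y ≈ 19.4

L ∝ R²T⁴, so L_X/L_Y = (R_X/R_Y)²(T_X/T_Y)⁴ = (9.68)² × (1.047×10⁴/1.553×10⁴)⁴ = 93.7024 × 0.206586 = 19.4.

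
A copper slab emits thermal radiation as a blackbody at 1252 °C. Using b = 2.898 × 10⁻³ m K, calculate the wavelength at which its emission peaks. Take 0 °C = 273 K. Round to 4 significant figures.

λ_max ≈ 1900 nm

T = 1252 °C + 273 = 1525 K.
Wien's displacement law: λ_max = b/T = (2.898×10⁻³ m·K)/(1525 K) = 1.9003×10⁻⁶ m.
That is 1900 nm, in the infrared range.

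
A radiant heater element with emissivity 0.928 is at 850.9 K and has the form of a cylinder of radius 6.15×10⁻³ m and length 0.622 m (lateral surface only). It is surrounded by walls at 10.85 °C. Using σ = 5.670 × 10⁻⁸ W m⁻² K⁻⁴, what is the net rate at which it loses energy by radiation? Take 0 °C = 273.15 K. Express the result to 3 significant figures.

Net loss ≈ 655 W

Surroundings: T = 10.85 °C + 273.15 = 284.00 K.
Lateral area A = 2πrL = 2π×6.15×10⁻³×0.622 = 0.0240351 m².
Net radiated power P_net = εσA(T⁴ − T₀⁴) = 0.928×5.670×10⁻⁸×0.0240351×(850.9⁴ − 284.00⁴).
T⁴ − T₀⁴ = 5.24221×10¹¹ − 6.50539×10⁹ = 5.17716×10¹¹ K⁴, so P_net = 655 W.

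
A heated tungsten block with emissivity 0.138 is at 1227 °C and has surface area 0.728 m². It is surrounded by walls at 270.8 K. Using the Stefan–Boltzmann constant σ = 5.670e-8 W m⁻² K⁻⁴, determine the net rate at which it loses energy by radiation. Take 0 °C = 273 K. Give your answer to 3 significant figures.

T = 1227 °C + 273 = 1500 K.
Area A = 0.728 m².
Net radiated power P_net = εσA(T⁴ − T₀⁴) = 0.138×5.670×10⁻⁸×0.728×(1500⁴ − 270.8⁴).
T⁴ − T₀⁴ = 5.06250×10¹² − 5.37768×10⁹ = 5.05712×10¹² K⁴, so P_net = 2.88×10⁴ W.

Net loss ≈ 2.88×10⁴ W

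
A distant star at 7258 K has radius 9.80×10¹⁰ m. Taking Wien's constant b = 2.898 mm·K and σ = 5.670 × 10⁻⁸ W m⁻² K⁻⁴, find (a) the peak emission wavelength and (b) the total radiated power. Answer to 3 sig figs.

λ_max ≈ 399 nm; P ≈ 1.90×10³¹ W

(a) λ_max = b/T = 2.898×10⁻³/7258 = 3.993×10⁻⁷ m = 399 nm.
Surface area A = 4πR² = 4π(9.80×10¹⁰ m)² = 1.20687×10²³ m².
(b) P = σAT⁴ = 5.670×10⁻⁸×1.20687×10²³×(7258)⁴ = 1.90×10³¹ W.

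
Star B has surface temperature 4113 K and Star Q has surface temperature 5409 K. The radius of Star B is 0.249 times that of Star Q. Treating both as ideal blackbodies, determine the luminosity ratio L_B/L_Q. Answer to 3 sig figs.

L ∝ R²T⁴, so L_B/L_Q = (R_B/R_Q)²(T_B/T_Q)⁴ = (0.249)² × (4113/5409)⁴ = 0.062001 × 0.334324 = 0.0207.

L_B/L_Q ≈ 0.0207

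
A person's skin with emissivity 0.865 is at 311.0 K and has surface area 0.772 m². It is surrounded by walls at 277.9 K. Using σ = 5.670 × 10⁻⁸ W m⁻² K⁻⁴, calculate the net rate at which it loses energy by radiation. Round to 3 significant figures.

Area A = 0.772 m².
Net radiated power P_net = εσA(T⁴ − T₀⁴) = 0.865×5.670×10⁻⁸×0.772×(311.0⁴ − 277.9⁴).
T⁴ − T₀⁴ = 9.35495×10⁹ − 5.96423×10⁹ = 3.39072×10⁹ K⁴, so P_net = 128 W.

Net loss ≈ 128 W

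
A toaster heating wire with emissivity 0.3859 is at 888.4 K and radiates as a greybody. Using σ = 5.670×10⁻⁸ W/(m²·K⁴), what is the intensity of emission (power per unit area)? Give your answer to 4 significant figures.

I ≈ 1.363×10⁴ W/m²

Stefan–Boltzmann: I = εσT⁴ = 0.3859 × 5.670×10⁻⁸ × (888.4)⁴ = 1.363×10⁴ W/m².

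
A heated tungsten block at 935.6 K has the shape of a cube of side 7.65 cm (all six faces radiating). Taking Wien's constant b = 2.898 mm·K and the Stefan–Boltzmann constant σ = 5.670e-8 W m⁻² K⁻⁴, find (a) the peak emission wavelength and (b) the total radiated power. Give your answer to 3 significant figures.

λ_max ≈ 3.10 μm; P ≈ 1.53×10³ W

(a) λ_max = b/T = 2.898×10⁻³/935.6 = 3.097×10⁻⁶ m = 3.10 μm.
Area A = 6s² = 6×(0.0765 m)² = 0.0351135 m².
(b) P = σAT⁴ = 5.670×10⁻⁸×0.0351135×(935.6)⁴ = 1.53×10³ W.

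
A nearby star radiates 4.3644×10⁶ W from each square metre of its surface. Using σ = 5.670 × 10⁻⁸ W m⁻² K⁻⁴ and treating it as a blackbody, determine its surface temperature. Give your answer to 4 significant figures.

I = σT⁴, so T = (I/σ)^(1/4) = (4.3644×10⁶/(5.670×10⁻⁸))^(1/4) = 2962 K.

T ≈ 2962 K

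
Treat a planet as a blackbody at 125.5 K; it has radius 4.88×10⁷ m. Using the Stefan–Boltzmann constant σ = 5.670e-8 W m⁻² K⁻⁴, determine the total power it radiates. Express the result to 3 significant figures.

P ≈ 4.21×10¹⁷ W

Surface area A = 4πR² = 4π(4.88×10⁷ m)² = 2.99261×10¹⁶ m².
P = σAT⁴ = 5.670×10⁻⁸ × 2.99261×10¹⁶ × (125.5)⁴ = 4.21×10¹⁷ W.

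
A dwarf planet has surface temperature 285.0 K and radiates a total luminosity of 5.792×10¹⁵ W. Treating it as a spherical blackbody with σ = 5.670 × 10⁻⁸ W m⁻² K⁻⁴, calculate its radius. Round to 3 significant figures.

R ≈ 1.11×10⁶ m

L = 4πR²σT⁴ ⇒ R = √(L/(4πσT⁴)).
σT⁴ = 374.078 W/m², so R = √(5.792×10¹⁵/(4π×374.078)) = 1.11×10⁶ m.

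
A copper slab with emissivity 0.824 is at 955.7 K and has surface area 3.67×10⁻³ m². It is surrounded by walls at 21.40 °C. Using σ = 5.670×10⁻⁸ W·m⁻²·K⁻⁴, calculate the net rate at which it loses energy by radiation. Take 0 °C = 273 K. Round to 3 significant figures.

Surroundings: T = 21.40 °C + 273 = 294.40 K.
Area A = 3.67×10⁻³ m².
Net radiated power P_net = εσA(T⁴ − T₀⁴) = 0.824×5.670×10⁻⁸×3.67×10⁻³×(955.7⁴ − 294.40⁴).
T⁴ − T₀⁴ = 8.34231×10¹¹ − 7.51192×10⁹ = 8.26719×10¹¹ K⁴, so P_net = 142 W.

Net loss ≈ 142 W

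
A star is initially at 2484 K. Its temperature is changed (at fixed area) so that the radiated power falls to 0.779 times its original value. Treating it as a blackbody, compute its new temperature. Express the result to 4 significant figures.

P ∝ T⁴, so T₂/T₁ = (P₂/P₁)^(1/4) = (0.779)^(1/4) = 0.939473.
T₂ = 2484 × 0.939473 = 2334 K.

T₂ ≈ 2334 K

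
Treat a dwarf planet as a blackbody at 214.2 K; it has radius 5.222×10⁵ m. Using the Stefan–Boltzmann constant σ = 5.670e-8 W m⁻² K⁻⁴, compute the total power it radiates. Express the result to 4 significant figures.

P ≈ 4.090×10¹⁴ W

Surface area A = 4πR² = 4π(5.222×10⁵ m)² = 3.42676×10¹² m².
P = σAT⁴ = 5.670×10⁻⁸ × 3.42676×10¹² × (214.2)⁴ = 4.090×10¹⁴ W.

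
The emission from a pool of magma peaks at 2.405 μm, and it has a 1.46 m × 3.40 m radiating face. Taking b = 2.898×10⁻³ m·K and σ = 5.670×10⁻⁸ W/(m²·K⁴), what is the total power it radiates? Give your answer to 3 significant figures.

P ≈ 5.93×10⁵ W

Wien's law: T = b/λ_max = 2.898×10⁻³/2.405×10⁻⁶ = 1204.99 K.
Area A = 1.46 × 3.40 = 4.964 m².
Then P = σAT⁴ = 5.670×10⁻⁸×4.964×(1204.99)⁴ = 5.93×10⁵ W.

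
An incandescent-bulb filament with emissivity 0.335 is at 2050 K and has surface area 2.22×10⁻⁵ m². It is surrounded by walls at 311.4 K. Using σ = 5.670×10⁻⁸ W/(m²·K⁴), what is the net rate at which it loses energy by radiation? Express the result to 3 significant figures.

Area A = 2.22×10⁻⁵ m².
Net radiated power P_net = εσA(T⁴ − T₀⁴) = 0.335×5.670×10⁻⁸×2.22×10⁻⁵×(2050⁴ − 311.4⁴).
T⁴ − T₀⁴ = 1.76610×10¹³ − 9.40317×10⁹ = 1.76516×10¹³ K⁴, so P_net = 7.44 W.

Net loss ≈ 7.44 W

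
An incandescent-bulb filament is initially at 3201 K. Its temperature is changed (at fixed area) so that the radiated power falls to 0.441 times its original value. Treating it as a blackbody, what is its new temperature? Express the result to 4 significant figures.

T₂ ≈ 2609 K

P ∝ T⁴, so T₂/T₁ = (P₂/P₁)^(1/4) = (0.441)^(1/4) = 0.814910.
T₂ = 3201 × 0.814910 = 2609 K.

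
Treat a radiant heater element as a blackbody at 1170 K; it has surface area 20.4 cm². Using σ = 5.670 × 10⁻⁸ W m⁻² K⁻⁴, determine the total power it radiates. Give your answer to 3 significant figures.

P ≈ 217 W

Area A = 20.4 cm² = 2.04×10⁻³ m².
P = σAT⁴ = 5.670×10⁻⁸ × 2.04×10⁻³ × (1170)⁴ = 217 W.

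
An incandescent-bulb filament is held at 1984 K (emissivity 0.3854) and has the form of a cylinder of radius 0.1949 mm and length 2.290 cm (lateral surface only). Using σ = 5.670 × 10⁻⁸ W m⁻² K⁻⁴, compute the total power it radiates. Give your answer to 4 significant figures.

Lateral area A = 2πrL = 2π×1.949×10⁻⁴×0.02290 = 2.80432×10⁻⁵ m².
P = εσAT⁴ = 0.3854 × 5.670×10⁻⁸ × 2.80432×10⁻⁵ × (1984)⁴ = 9.495 W.

P ≈ 9.495 W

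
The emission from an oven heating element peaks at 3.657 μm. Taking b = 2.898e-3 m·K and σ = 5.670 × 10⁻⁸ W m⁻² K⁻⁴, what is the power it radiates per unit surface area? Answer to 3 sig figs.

I ≈ 2.24×10⁴ W/m²

Wien's law: T = b/λ_max = 2.898×10⁻³/3.657×10⁻⁶ = 792.453 K.
Then I = σT⁴ = 5.670×10⁻⁸×(792.453)⁴ = 2.24×10⁴ W/m².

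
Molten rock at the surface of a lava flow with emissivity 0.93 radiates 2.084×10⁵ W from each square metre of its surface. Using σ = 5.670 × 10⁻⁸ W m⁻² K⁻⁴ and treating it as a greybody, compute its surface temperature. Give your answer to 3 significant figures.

T ≈ 1.41×10³ K

I = εσT⁴, so T = (I/εσ)^(1/4) = (2.084×10⁵/(0.93×5.670×10⁻⁸))^(1/4) = 1.41×10³ K.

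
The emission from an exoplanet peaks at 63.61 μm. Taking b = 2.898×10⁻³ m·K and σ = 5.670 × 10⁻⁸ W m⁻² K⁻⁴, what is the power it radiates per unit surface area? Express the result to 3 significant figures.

Wien's law: T = b/λ_max = 2.898×10⁻³/6.361×10⁻⁵ = 45.5589 K.
Then I = σT⁴ = 5.670×10⁻⁸×(45.5589)⁴ = 0.244 W/m².

I ≈ 0.244 W/m²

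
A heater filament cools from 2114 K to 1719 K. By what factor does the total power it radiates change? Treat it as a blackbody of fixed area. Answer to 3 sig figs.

P ∝ T⁴, so P₂/P₁ = (T₂/T₁)⁴ = (1719/2114)⁴ = (0.813150)⁴ = 0.437.

P₂/P₁ ≈ 0.437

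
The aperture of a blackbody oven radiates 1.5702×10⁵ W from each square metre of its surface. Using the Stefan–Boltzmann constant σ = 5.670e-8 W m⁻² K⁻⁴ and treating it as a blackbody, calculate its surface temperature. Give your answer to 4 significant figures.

I = σT⁴, so T = (I/σ)^(1/4) = (1.5702×10⁵/(5.670×10⁻⁸))^(1/4) = 1290 K.

T ≈ 1290 K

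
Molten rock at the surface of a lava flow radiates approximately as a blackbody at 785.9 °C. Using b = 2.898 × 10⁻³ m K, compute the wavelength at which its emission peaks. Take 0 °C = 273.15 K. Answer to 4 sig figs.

T = 785.9 °C + 273.15 = 1059.05 K.
Wien's displacement law: λ_max = b/T = (2.898×10⁻³ m·K)/(1059.05 K) = 2.7364×10⁻⁶ m.
That is 2736 nm, in the infrared range.

λ_max ≈ 2736 nm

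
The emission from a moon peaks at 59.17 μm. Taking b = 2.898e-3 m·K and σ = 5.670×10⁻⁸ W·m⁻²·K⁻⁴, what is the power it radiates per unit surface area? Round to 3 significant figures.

Wien's law: T = b/λ_max = 2.898×10⁻³/5.917×10⁻⁵ = 48.9775 K.
Then I = σT⁴ = 5.670×10⁻⁸×(48.9775)⁴ = 0.326 W/m².

I ≈ 0.326 W/m²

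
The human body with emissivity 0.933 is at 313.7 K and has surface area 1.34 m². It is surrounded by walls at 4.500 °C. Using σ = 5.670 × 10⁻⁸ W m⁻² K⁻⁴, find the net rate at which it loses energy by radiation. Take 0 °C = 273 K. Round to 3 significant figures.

Surroundings: T = 4.500 °C + 273 = 277.500 K.
Area A = 1.34 m².
Net radiated power P_net = εσA(T⁴ − T₀⁴) = 0.933×5.670×10⁻⁸×1.34×(313.7⁴ − 277.500⁴).
T⁴ − T₀⁴ = 9.68407×10⁹ − 5.92996×10⁹ = 3.75411×10⁹ K⁴, so P_net = 266 W.

Net loss ≈ 266 W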